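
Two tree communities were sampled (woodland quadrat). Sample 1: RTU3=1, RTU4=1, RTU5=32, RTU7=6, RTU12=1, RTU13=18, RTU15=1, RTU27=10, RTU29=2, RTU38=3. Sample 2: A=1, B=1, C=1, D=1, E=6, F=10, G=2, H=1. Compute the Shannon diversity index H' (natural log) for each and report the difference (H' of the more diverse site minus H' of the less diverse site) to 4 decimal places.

0.0256

Sample 1: N=75, proportions 0.013333, 0.013333, 0.426667, 0.08, 0.013333, 0.24, 0.013333, 0.133333, 0.026667, 0.04, giving H' = 1.632304 (working shown to 6 dp, full precision carried).
Sample 2: N=23, proportions 0.043478, 0.043478, 0.043478, 0.043478, 0.26087, 0.434783, 0.086957, 0.043478, giving H' = 1.606681.
Difference = |1.632304 − 1.606681| = 0.025623, i.e. 0.0256 to 4 decimal places.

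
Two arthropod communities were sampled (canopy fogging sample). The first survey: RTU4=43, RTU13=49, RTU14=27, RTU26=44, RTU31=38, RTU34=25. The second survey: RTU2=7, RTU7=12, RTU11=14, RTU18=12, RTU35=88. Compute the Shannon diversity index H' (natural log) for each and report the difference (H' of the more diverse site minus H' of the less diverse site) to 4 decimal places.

The first survey: N=226, proportions 0.190265, 0.216814, 0.119469, 0.19469, 0.168142, 0.110619, giving H' = 1.762912 (working shown to 6 dp, full precision carried).
The second survey: N=133, proportions 0.052632, 0.090226, 0.105263, 0.090226, 0.661654, giving H' = 1.099285.
Difference = |1.762912 − 1.099285| = 0.663627, i.e. 0.6636 to 4 decimal places.

0.6636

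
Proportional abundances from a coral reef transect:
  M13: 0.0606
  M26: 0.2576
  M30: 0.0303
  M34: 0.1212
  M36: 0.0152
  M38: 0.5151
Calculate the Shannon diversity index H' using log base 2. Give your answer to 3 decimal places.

1.856

Each pᵢ log₂ pᵢ term (working shown to 5 dp, full precision carried): 0.0606×(-4.04454)=-0.24510, 0.2576×(-1.95680)=-0.50407, 0.0303×(-5.04454)=-0.15285, 0.1212×(-3.04454)=-0.36900, 0.0152×(-6.03978)=-0.09180, 0.5151×(-0.95708)=-0.49299.
Sum = -1.85581, so H' = 1.856.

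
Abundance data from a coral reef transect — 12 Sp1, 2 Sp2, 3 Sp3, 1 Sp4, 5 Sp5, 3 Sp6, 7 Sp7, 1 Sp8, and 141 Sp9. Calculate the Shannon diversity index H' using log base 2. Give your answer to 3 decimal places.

1.209

Total N = 12+2+3+1+5+3+7+1+141 = 175, so the proportions are 0.06857, 0.01143, 0.01714, 0.00571, 0.02857, 0.01714, 0.04, 0.00571, 0.80571 (working shown to 5 dp, full precision carried).
Each pᵢ log₂ pᵢ term: 0.06857×(-3.86625)=-0.26511, 0.01143×(-6.45121)=-0.07373, 0.01714×(-5.86625)=-0.10056, 0.00571×(-7.45121)=-0.04258, 0.02857×(-5.12928)=-0.14655, 0.01714×(-5.86625)=-0.10056, 0.04×(-4.64386)=-0.18575, 0.00571×(-7.45121)=-0.04258, 0.80571×(-0.31166)=-0.25111.
Sum = -1.20854, so H' = 1.209.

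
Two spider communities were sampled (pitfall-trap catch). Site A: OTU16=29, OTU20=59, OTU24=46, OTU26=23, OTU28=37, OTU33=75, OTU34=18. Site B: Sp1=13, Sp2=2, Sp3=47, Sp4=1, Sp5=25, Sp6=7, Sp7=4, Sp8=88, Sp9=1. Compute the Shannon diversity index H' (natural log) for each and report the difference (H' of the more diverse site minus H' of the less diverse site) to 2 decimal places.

0.38

Site A: N=287, proportions 0.101, 0.2056, 0.1603, 0.0801, 0.1289, 0.2613, 0.0627, giving H' = 1.8410 (working shown to 4 dp, full precision carried).
Site B: N=188, proportions 0.0691, 0.0106, 0.25, 0.0053, 0.133, 0.0372, 0.0213, 0.4681, 0.0053, giving H' = 1.4634.
Difference = |1.8410 − 1.4634| = 0.3776, i.e. 0.38 to 2 decimal places.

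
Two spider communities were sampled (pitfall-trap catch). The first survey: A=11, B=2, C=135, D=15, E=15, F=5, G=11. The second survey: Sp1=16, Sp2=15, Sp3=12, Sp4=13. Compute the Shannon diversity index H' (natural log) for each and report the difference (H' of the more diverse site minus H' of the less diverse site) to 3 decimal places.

The first survey: N=194, proportions 0.0567, 0.01031, 0.69588, 0.07732, 0.07732, 0.02577, 0.0567, giving H' = 1.11507 (working shown to 5 dp, full precision carried).
The second survey: N=56, proportions 0.28571, 0.26786, 0.21429, 0.23214, giving H' = 1.37990.
Difference = |1.11507 − 1.37990| = 0.26483, i.e. 0.265 to 3 decimal places.

0.265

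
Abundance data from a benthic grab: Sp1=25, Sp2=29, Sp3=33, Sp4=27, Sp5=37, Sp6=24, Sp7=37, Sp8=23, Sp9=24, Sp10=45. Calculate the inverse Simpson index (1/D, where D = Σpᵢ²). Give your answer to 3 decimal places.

9.500

Total N = 25+29+33+27+37+24+37+23+24+45 = 304, so the proportions are 0.0822368, 0.0953947, 0.1085526, 0.0888158, 0.1217105, 0.0789474, 0.1217105, 0.0756579, 0.0789474, 0.1480263 (working shown to 7 dp, full precision carried).
D = 0.0822368² + 0.0953947² + 0.1085526² + 0.0888158² + 0.1217105² + 0.0789474² + 0.1217105² + 0.0756579² + 0.0789474² + 0.1480263² = 0.0067629 + 0.0091002 + 0.0117837 + 0.0078882 + 0.0148135 + 0.0062327 + 0.0148135 + 0.0057241 + 0.0062327 + 0.0219118 = 0.1052632.
So 1/D = 9.50000, i.e. 9.500 to 3 decimal places.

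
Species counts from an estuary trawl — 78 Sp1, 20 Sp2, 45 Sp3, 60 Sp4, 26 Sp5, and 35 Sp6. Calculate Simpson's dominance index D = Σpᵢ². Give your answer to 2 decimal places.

0.20

Total N = 78+20+45+60+26+35 = 264, so the proportions are 0.2955, 0.0758, 0.1705, 0.2273, 0.0985, 0.1326 (working shown to 4 dp, full precision carried).
D = 0.2955² + 0.0758² + 0.1705² + 0.2273² + 0.0985² + 0.1326² = 0.0873 + 0.0057 + 0.0291 + 0.0517 + 0.0097 + 0.0176 = 0.2010.
To 2 decimal places, D = 0.20.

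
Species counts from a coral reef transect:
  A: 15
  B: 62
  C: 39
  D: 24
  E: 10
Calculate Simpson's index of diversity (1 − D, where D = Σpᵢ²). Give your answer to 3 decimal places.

Total N = 15+62+39+24+10 = 150, so the proportions are 0.1, 0.41333, 0.26, 0.16, 0.06667 (working shown to 5 dp, full precision carried).
D = 0.1² + 0.41333² + 0.26² + 0.16² + 0.06667² = 0.01000 + 0.17084 + 0.06760 + 0.02560 + 0.00444 = 0.27849.
So 1 − D = 0.72151, i.e. 0.722 to 3 decimal places.

0.722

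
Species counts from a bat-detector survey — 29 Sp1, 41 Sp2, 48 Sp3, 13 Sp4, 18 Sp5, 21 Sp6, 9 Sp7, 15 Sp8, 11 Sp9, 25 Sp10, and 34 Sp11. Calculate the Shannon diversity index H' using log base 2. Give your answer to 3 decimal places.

3.278

Total N = 29+41+48+13+18+21+9+15+11+25+34 = 264, so the proportions are 0.10985, 0.1553, 0.18182, 0.04924, 0.06818, 0.07955, 0.03409, 0.05682, 0.04167, 0.0947, 0.12879 (working shown to 5 dp, full precision carried).
Each pᵢ log₂ pᵢ term: 0.10985×(-3.18641)=-0.35002, 0.1553×(-2.68684)=-0.41727, 0.18182×(-2.45943)=-0.44717, 0.04924×(-4.34395)=-0.21391, 0.06818×(-3.87447)=-0.26417, 0.07955×(-3.65208)=-0.29051, 0.03409×(-4.87447)=-0.16618, 0.05682×(-4.13750)=-0.23509, 0.04167×(-4.58496)=-0.19104, 0.0947×(-3.40054)=-0.32202, 0.12879×(-2.95693)=-0.38082.
Sum = -3.27819, so H' = 3.278.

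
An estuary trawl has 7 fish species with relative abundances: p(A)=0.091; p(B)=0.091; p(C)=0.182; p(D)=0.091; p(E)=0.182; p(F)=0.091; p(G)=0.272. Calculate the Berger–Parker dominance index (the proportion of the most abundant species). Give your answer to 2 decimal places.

The largest proportion is 0.272, i.e. d = 0.27 to 2 decimal places.

0.27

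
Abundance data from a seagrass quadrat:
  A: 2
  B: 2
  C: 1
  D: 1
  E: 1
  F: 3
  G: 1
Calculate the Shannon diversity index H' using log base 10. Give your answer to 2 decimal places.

0.80

Total N = 2+2+1+1+1+3+1 = 11, so the proportions are 0.1818, 0.1818, 0.0909, 0.0909, 0.0909, 0.2727, 0.0909 (working shown to 4 dp, full precision carried).
Each pᵢ log₁₀ pᵢ term: 0.1818×(-0.7404)=-0.1346, 0.1818×(-0.7404)=-0.1346, 0.0909×(-1.0414)=-0.0947, 0.0909×(-1.0414)=-0.0947, 0.0909×(-1.0414)=-0.0947, 0.2727×(-0.5643)=-0.1539, 0.0909×(-1.0414)=-0.0947.
Sum = -0.8018, so H' = 0.80.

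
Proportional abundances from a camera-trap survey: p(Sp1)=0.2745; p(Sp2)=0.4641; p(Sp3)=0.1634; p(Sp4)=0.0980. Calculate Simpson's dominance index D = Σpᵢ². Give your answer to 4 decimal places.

0.3270

D = 0.2745² + 0.4641² + 0.1634² + 0.098² = 0.075350 + 0.215389 + 0.026700 + 0.009604 = 0.327043 (working shown to 6 dp, full precision carried).
To 4 decimal places, D = 0.3270.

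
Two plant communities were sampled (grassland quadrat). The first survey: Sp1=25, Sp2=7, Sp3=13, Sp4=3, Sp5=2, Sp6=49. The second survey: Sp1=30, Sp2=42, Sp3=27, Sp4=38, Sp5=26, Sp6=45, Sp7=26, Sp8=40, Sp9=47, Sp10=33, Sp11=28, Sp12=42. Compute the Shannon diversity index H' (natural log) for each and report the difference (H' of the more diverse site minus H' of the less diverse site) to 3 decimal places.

The first survey: N=99, proportions 0.25253, 0.07071, 0.13131, 0.0303, 0.0202, 0.49495, giving H' = 1.33432 (working shown to 5 dp, full precision carried).
The second survey: N=424, proportions 0.07075, 0.09906, 0.06368, 0.08962, 0.06132, 0.10613, 0.06132, 0.09434, 0.11085, 0.07783, 0.06604, 0.09906, giving H' = 2.46215.
Difference = |1.33432 − 2.46215| = 1.12783, i.e. 1.128 to 3 decimal places.

1.128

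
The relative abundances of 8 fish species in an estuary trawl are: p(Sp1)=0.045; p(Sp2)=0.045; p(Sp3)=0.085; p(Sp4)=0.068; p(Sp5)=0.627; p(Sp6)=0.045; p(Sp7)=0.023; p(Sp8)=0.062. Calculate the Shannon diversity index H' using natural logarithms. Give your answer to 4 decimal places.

Each pᵢ ln pᵢ term (working shown to 6 dp, full precision carried): 0.045×(-3.101093)=-0.139549, 0.045×(-3.101093)=-0.139549, 0.085×(-2.465104)=-0.209534, 0.068×(-2.688248)=-0.182801, 0.627×(-0.466809)=-0.292689, 0.045×(-3.101093)=-0.139549, 0.023×(-3.772261)=-0.086762, 0.062×(-2.780621)=-0.172398.
Sum = -1.362832, so H' = 1.3628.

1.3628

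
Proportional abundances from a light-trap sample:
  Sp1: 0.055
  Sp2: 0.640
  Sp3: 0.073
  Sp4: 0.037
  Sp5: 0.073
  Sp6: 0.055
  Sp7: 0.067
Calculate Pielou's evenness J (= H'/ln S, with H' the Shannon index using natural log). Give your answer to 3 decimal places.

0.663

H' = −Σ pᵢ ln pᵢ = −((-0.15952) + (-0.28562) + (-0.19106) + (-0.12198) + (-0.19106) + (-0.15952) + (-0.18111)) = 1.28988 (working shown to 5 dp, full precision carried).
With S = 7 species, ln S = 1.94591, so J = 1.28988/1.94591 = 0.66287, i.e. 0.663 to 3 decimal places.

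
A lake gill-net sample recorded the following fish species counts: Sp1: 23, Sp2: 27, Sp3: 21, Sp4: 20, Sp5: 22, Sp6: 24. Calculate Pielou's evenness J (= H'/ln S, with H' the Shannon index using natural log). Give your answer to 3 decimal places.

Total N = 23+27+21+20+22+24 = 137, so the proportions are 0.16788, 0.19708, 0.15328, 0.14599, 0.16058, 0.17518 (working shown to 5 dp, full precision carried).
H' = −Σ pᵢ ln pᵢ = −((-0.29959) + (-0.32009) + (-0.28748) + (-0.28091) + (-0.29370) + (-0.30516)) = 1.78692.
With S = 6 species, ln S = 1.79176, so J = 1.78692/1.79176 = 0.99730, i.e. 0.997 to 3 decimal places.

0.997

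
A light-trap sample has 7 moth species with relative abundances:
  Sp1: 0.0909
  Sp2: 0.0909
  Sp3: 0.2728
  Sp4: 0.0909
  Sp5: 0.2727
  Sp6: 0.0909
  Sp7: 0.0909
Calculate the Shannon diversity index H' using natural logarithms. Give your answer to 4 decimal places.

1.7986

Each pᵢ ln pᵢ term (working shown to 6 dp, full precision carried): 0.0909×(-2.397995)=-0.217978, 0.0909×(-2.397995)=-0.217978, 0.2728×(-1.299016)=-0.354372, 0.0909×(-2.397995)=-0.217978, 0.2727×(-1.299383)=-0.354342, 0.0909×(-2.397995)=-0.217978, 0.0909×(-2.397995)=-0.217978.
Sum = -1.798602, so H' = 1.7986.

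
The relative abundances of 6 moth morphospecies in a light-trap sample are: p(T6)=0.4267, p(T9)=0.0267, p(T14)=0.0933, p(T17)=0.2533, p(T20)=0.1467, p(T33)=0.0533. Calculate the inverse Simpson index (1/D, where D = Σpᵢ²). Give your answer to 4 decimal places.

3.5713

D = 0.4267² + 0.0267² + 0.0933² + 0.2533² + 0.1467² + 0.0533² = 0.18207289 + 0.00071289 + 0.00870489 + 0.06416089 + 0.02152089 + 0.00284089 = 0.28001334 (working shown to 8 dp, full precision carried).
So 1/D = 3.571258, i.e. 3.5713 to 4 decimal places.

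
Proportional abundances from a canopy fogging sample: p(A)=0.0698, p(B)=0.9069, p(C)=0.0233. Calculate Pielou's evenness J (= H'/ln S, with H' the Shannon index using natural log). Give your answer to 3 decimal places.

H' = −Σ pᵢ ln pᵢ = −((-0.18582) + (-0.08863) + (-0.08759)) = 0.36203 (working shown to 5 dp, full precision carried).
With S = 3 species, ln S = 1.09861, so J = 0.36203/1.09861 = 0.32954, i.e. 0.330 to 3 decimal places.

0.330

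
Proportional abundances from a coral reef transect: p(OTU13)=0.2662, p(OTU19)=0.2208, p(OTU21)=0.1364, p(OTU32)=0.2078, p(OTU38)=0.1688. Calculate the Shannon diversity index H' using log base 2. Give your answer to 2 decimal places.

Each pᵢ log₂ pᵢ term (working shown to 4 dp, full precision carried): 0.2662×(-1.9094)=-0.5083, 0.2208×(-2.1792)=-0.4812, 0.1364×(-2.8741)=-0.3920, 0.2078×(-2.2667)=-0.4710, 0.1688×(-2.5666)=-0.4332.
Sum = -2.2857, so H' = 2.29.

2.29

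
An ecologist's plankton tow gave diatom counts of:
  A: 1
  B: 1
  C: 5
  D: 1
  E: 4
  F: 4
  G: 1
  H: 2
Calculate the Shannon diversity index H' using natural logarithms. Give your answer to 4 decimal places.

Total N = 1+1+5+1+4+4+1+2 = 19, so the proportions are 0.052632, 0.052632, 0.263158, 0.052632, 0.210526, 0.210526, 0.052632, 0.105263 (working shown to 6 dp, full precision carried).
Each pᵢ ln pᵢ term: 0.052632×(-2.944439)=-0.154970, 0.052632×(-2.944439)=-0.154970, 0.263158×(-1.335001)=-0.351316, 0.052632×(-2.944439)=-0.154970, 0.210526×(-1.558145)=-0.328030, 0.210526×(-1.558145)=-0.328030, 0.052632×(-2.944439)=-0.154970, 0.105263×(-2.251292)=-0.236978.
Sum = -1.864237, so H' = 1.8642.

1.8642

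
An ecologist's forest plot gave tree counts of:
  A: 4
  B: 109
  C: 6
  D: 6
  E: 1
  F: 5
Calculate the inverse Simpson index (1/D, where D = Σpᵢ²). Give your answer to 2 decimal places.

Total N = 4+109+6+6+1+5 = 131, so the proportions are 0.03053, 0.83206, 0.0458, 0.0458, 0.00763, 0.03817 (working shown to 5 dp, full precision carried).
D = 0.03053² + 0.83206² + 0.0458² + 0.0458² + 0.00763² + 0.03817² = 0.00093 + 0.69233 + 0.00210 + 0.00210 + 0.00006 + 0.00146 = 0.69897.
So 1/D = 1.4307, i.e. 1.43 to 2 decimal places.

1.43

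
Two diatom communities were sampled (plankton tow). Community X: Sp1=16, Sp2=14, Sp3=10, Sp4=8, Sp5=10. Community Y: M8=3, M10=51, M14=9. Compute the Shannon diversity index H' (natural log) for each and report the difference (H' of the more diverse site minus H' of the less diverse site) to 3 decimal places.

Community X: N=58, proportions 0.27586, 0.24138, 0.17241, 0.13793, 0.17241, giving H' = 1.57776 (working shown to 5 dp, full precision carried).
Community Y: N=63, proportions 0.04762, 0.80952, 0.14286, giving H' = 0.59402.
Difference = |1.57776 − 0.59402| = 0.98374, i.e. 0.984 to 3 decimal places.

0.984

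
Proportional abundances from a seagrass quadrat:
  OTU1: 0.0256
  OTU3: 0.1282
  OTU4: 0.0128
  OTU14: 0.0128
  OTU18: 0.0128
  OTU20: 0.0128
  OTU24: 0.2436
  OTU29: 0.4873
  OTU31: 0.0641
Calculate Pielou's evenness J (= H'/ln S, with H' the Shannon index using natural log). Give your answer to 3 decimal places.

0.660

H' = −Σ pᵢ ln pᵢ = −((-0.09383) + (-0.26334) + (-0.05579) + (-0.05579) + (-0.05579) + (-0.05579) + (-0.34402) + (-0.35031) + (-0.17610)) = 1.45075 (working shown to 5 dp, full precision carried).
With S = 9 species, ln S = 2.19722, so J = 1.45075/2.19722 = 0.66026, i.e. 0.660 to 3 decimal places.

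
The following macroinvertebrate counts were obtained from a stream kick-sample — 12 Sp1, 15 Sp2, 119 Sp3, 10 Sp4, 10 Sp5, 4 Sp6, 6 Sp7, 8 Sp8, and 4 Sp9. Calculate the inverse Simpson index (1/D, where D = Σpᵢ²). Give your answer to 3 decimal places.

2.378

Total N = 12+15+119+10+10+4+6+8+4 = 188, so the proportions are 0.06383, 0.079787, 0.632979, 0.053191, 0.053191, 0.021277, 0.031915, 0.042553, 0.021277 (working shown to 6 dp, full precision carried).
D = 0.06383² + 0.079787² + 0.632979² + 0.053191² + 0.053191² + 0.021277² + 0.031915² + 0.042553² + 0.021277² = 0.004074 + 0.006366 + 0.400662 + 0.002829 + 0.002829 + 0.000453 + 0.001019 + 0.001811 + 0.000453 = 0.420496.
So 1/D = 2.37815, i.e. 2.378 to 3 decimal places.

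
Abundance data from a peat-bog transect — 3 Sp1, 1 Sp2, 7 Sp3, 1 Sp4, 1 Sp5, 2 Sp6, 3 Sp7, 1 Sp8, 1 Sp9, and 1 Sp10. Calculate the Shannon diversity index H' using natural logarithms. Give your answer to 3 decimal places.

Total N = 3+1+7+1+1+2+3+1+1+1 = 21, so the proportions are 0.14286, 0.04762, 0.33333, 0.04762, 0.04762, 0.09524, 0.14286, 0.04762, 0.04762, 0.04762 (working shown to 5 dp, full precision carried).
Each pᵢ ln pᵢ term: 0.14286×(-1.94591)=-0.27799, 0.04762×(-3.04452)=-0.14498, 0.33333×(-1.09861)=-0.36620, 0.04762×(-3.04452)=-0.14498, 0.04762×(-3.04452)=-0.14498, 0.09524×(-2.35138)=-0.22394, 0.14286×(-1.94591)=-0.27799, 0.04762×(-3.04452)=-0.14498, 0.04762×(-3.04452)=-0.14498, 0.04762×(-3.04452)=-0.14498.
Sum = -2.01598, so H' = 2.016.

2.016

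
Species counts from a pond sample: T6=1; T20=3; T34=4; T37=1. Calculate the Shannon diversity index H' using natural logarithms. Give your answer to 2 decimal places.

Total N = 1+3+4+1 = 9, so the proportions are 0.1111, 0.3333, 0.4444, 0.1111 (working shown to 4 dp, full precision carried).
Each pᵢ ln pᵢ term: 0.1111×(-2.1972)=-0.2441, 0.3333×(-1.0986)=-0.3662, 0.4444×(-0.8109)=-0.3604, 0.1111×(-2.1972)=-0.2441.
Sum = -1.2149, so H' = 1.21.

1.21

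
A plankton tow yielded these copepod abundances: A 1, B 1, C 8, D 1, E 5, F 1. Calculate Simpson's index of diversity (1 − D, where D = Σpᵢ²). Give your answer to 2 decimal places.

Total N = 1+1+8+1+5+1 = 17, so the proportions are 0.0588, 0.0588, 0.4706, 0.0588, 0.2941, 0.0588 (working shown to 4 dp, full precision carried).
D = 0.0588² + 0.0588² + 0.4706² + 0.0588² + 0.2941² + 0.0588² = 0.0035 + 0.0035 + 0.2215 + 0.0035 + 0.0865 + 0.0035 = 0.3218.
So 1 − D = 0.6782, i.e. 0.68 to 2 decimal places.

0.68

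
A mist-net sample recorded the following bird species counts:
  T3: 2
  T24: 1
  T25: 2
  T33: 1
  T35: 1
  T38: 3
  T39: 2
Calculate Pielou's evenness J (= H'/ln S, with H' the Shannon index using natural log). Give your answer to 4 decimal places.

Total N = 2+1+2+1+1+3+2 = 12, so the proportions are 0.166667, 0.083333, 0.166667, 0.083333, 0.083333, 0.25, 0.166667 (working shown to 6 dp, full precision carried).
H' = −Σ pᵢ ln pᵢ = −((-0.298627) + (-0.207076) + (-0.298627) + (-0.207076) + (-0.207076) + (-0.346574) + (-0.298627)) = 1.863680.
With S = 7 species, ln S = 1.945910, so J = 1.863680/1.945910 = 0.957742, i.e. 0.9577 to 4 decimal places.

0.9577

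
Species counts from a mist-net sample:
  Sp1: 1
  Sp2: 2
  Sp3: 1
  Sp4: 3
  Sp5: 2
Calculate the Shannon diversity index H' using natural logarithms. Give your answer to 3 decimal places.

1.523

Total N = 1+2+1+3+2 = 9, so the proportions are 0.11111, 0.22222, 0.11111, 0.33333, 0.22222 (working shown to 5 dp, full precision carried).
Each pᵢ ln pᵢ term: 0.11111×(-2.19722)=-0.24414, 0.22222×(-1.50408)=-0.33424, 0.11111×(-2.19722)=-0.24414, 0.33333×(-1.09861)=-0.36620, 0.22222×(-1.50408)=-0.33424.
Sum = -1.52296, so H' = 1.523.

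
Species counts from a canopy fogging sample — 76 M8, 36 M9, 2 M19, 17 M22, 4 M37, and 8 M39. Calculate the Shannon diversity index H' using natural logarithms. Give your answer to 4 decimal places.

1.2574

Total N = 76+36+2+17+4+8 = 143, so the proportions are 0.531469, 0.251748, 0.013986, 0.118881, 0.027972, 0.055944 (working shown to 6 dp, full precision carried).
Each pᵢ ln pᵢ term: 0.531469×(-0.632111)=-0.335947, 0.251748×(-1.379326)=-0.347243, 0.013986×(-4.269697)=-0.059716, 0.118881×(-2.129631)=-0.253173, 0.027972×(-3.576550)=-0.100043, 0.055944×(-2.883403)=-0.161309.
Sum = -1.257432, so H' = 1.2574.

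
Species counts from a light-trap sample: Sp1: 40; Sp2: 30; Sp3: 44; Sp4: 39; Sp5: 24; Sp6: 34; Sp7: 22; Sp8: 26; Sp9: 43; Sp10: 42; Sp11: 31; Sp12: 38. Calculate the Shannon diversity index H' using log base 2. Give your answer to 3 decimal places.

3.551

Total N = 40+30+44+39+24+34+22+26+43+42+31+38 = 413, so the proportions are 0.09685, 0.07264, 0.10654, 0.09443, 0.05811, 0.08232, 0.05327, 0.06295, 0.10412, 0.10169, 0.07506, 0.09201 (working shown to 5 dp, full precision carried).
Each pᵢ log₂ pᵢ term: 0.09685×(-3.36807)=-0.32621, 0.07264×(-3.78311)=-0.27480, 0.10654×(-3.23057)=-0.34418, 0.09443×(-3.40460)=-0.32150, 0.05811×(-4.10504)=-0.23855, 0.08232×(-3.60254)=-0.29658, 0.05327×(-4.23057)=-0.22536, 0.06295×(-3.98956)=-0.25116, 0.10412×(-3.26373)=-0.33981, 0.10169×(-3.29768)=-0.33536, 0.07506×(-3.73580)=-0.28041, 0.09201×(-3.44207)=-0.31670.
Sum = -3.55060, so H' = 3.551.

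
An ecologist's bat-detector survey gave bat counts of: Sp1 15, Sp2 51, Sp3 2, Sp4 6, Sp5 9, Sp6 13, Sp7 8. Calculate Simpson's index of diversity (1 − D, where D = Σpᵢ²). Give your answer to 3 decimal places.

Total N = 15+51+2+6+9+13+8 = 104, so the proportions are 0.14423, 0.49038, 0.01923, 0.05769, 0.08654, 0.125, 0.07692 (working shown to 5 dp, full precision carried).
D = 0.14423² + 0.49038² + 0.01923² + 0.05769² + 0.08654² + 0.125² + 0.07692² = 0.02080 + 0.24048 + 0.00037 + 0.00333 + 0.00749 + 0.01562 + 0.00592 = 0.29401.
So 1 − D = 0.70599, i.e. 0.706 to 3 decimal places.

0.706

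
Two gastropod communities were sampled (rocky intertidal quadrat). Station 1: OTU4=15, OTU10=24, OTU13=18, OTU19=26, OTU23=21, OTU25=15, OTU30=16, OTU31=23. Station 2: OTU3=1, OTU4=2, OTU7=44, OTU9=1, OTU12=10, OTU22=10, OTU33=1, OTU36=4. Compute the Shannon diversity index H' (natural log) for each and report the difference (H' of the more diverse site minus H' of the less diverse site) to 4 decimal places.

0.7746

Station 1: N=158, proportions 0.094937, 0.151899, 0.113924, 0.164557, 0.132911, 0.094937, 0.101266, 0.14557, giving H' = 2.058388 (working shown to 6 dp, full precision carried).
Station 2: N=73, proportions 0.013699, 0.027397, 0.60274, 0.013699, 0.136986, 0.136986, 0.013699, 0.054795, giving H' = 1.283781.
Difference = |2.058388 − 1.283781| = 0.774607, i.e. 0.7746 to 4 decimal places.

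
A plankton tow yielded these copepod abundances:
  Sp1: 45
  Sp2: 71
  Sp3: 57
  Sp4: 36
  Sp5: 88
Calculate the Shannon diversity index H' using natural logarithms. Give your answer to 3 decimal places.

1.561

Total N = 45+71+57+36+88 = 297, so the proportions are 0.15152, 0.23906, 0.19192, 0.12121, 0.2963 (working shown to 5 dp, full precision carried).
Each pᵢ ln pᵢ term: 0.15152×(-1.88707)=-0.28592, 0.23906×(-1.43105)=-0.34210, 0.19192×(-1.65068)=-0.31680, 0.12121×(-2.11021)=-0.25578, 0.2963×(-1.21640)=-0.36041.
Sum = -1.56102, so H' = 1.561.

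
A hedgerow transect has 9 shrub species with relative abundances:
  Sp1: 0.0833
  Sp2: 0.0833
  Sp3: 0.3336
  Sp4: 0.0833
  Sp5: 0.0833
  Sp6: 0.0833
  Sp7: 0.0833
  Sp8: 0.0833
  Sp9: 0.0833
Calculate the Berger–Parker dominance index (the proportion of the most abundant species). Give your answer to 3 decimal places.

0.334

The largest proportion is 0.3336, i.e. d = 0.334 to 3 decimal places.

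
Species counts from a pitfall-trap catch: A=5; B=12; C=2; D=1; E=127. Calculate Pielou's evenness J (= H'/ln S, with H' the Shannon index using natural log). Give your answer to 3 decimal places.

0.334

Total N = 5+12+2+1+127 = 147, so the proportions are 0.03401, 0.08163, 0.01361, 0.0068, 0.86395 (working shown to 5 dp, full precision carried).
H' = −Σ pᵢ ln pᵢ = −((-0.11500) + (-0.20453) + (-0.05847) + (-0.03395) + (-0.12635)) = 0.53830.
With S = 5 species, ln S = 1.60944, so J = 0.53830/1.60944 = 0.33446, i.e. 0.334 to 3 decimal places.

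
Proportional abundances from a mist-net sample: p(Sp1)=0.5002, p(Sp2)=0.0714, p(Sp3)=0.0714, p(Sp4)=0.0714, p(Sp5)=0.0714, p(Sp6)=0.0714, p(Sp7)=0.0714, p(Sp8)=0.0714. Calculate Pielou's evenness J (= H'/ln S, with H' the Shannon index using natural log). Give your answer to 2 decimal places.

H' = −Σ pᵢ ln pᵢ = −((-0.3465) + (-0.1885) + (-0.1885) + (-0.1885) + (-0.1885) + (-0.1885) + (-0.1885) + (-0.1885)) = 1.6657 (working shown to 4 dp, full precision carried).
With S = 8 species, ln S = 2.0794, so J = 1.6657/2.0794 = 0.8010, i.e. 0.80 to 2 decimal places.

0.80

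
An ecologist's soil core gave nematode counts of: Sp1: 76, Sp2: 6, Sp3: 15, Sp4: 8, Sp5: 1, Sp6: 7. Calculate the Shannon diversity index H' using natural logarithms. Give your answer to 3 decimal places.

Total N = 76+6+15+8+1+7 = 113, so the proportions are 0.67257, 0.0531, 0.13274, 0.0708, 0.00885, 0.06195 (working shown to 5 dp, full precision carried).
Each pᵢ ln pᵢ term: 0.67257×(-0.39665)=-0.26678, 0.0531×(-2.93563)=-0.15587, 0.13274×(-2.01934)=-0.26805, 0.0708×(-2.64795)=-0.18747, 0.00885×(-4.72739)=-0.04184, 0.06195×(-2.78148)=-0.17230.
Sum = -1.09231, so H' = 1.092.

1.092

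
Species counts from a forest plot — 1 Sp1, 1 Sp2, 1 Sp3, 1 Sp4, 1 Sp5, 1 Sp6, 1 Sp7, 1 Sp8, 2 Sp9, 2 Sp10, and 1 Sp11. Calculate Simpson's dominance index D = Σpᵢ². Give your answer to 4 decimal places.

0.1006

Total N = 1+1+1+1+1+1+1+1+2+2+1 = 13, so the proportions are 0.076923, 0.076923, 0.076923, 0.076923, 0.076923, 0.076923, 0.076923, 0.076923, 0.153846, 0.153846, 0.076923 (working shown to 6 dp, full precision carried).
D = 0.076923² + 0.076923² + 0.076923² + 0.076923² + 0.076923² + 0.076923² + 0.076923² + 0.076923² + 0.153846² + 0.153846² + 0.076923² = 0.005917 + 0.005917 + 0.005917 + 0.005917 + 0.005917 + 0.005917 + 0.005917 + 0.005917 + 0.023669 + 0.023669 + 0.005917 = 0.100592.
To 4 decimal places, D = 0.1006.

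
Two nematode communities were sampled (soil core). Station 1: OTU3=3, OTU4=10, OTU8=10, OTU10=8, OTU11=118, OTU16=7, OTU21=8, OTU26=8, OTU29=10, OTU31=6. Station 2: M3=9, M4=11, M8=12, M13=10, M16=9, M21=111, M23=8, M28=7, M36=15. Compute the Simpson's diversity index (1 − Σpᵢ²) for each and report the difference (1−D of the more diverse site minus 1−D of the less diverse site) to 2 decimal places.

0.05

Station 1: N=188, proportions 0.016, 0.0532, 0.0532, 0.0426, 0.6277, 0.0372, 0.0426, 0.0426, 0.0532, 0.0319, giving 1−D = 0.5895 (working shown to 4 dp, full precision carried).
Station 2: N=192, proportions 0.0469, 0.0573, 0.0625, 0.0521, 0.0469, 0.5781, 0.0417, 0.0365, 0.0781, giving 1−D = 0.6423.
Difference = |0.5895 − 0.6423| = 0.0528, i.e. 0.05 to 2 decimal places.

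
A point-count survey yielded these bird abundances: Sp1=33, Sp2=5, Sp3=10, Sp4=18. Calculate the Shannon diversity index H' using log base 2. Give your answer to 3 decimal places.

1.706

Total N = 33+5+10+18 = 66, so the proportions are 0.5, 0.07576, 0.15152, 0.27273 (working shown to 5 dp, full precision carried).
Each pᵢ log₂ pᵢ term: 0.5×(-1.00000)=-0.50000, 0.07576×(-3.72247)=-0.28201, 0.15152×(-2.72247)=-0.41249, 0.27273×(-1.87447)=-0.51122.
Sum = -1.70572, so H' = 1.706.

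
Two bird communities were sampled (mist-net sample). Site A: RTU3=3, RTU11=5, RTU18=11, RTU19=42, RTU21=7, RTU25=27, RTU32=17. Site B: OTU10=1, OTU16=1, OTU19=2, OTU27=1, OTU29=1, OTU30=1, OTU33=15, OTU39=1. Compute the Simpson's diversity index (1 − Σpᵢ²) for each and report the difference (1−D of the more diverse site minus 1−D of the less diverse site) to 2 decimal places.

0.21

Site A: N=112, proportions 0.0268, 0.0446, 0.0982, 0.375, 0.0625, 0.2411, 0.1518, giving 1−D = 0.7620 (working shown to 4 dp, full precision carried).
Site B: N=23, proportions 0.0435, 0.0435, 0.087, 0.0435, 0.0435, 0.0435, 0.6522, 0.0435, giving 1−D = 0.5558.
Difference = |0.7620 − 0.5558| = 0.2062, i.e. 0.21 to 2 decimal places.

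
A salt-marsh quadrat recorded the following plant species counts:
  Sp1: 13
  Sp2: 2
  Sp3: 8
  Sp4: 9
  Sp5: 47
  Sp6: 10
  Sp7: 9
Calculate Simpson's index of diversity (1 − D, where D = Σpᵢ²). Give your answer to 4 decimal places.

0.7180

Total N = 13+2+8+9+47+10+9 = 98, so the proportions are 0.132653, 0.020408, 0.081633, 0.091837, 0.479592, 0.102041, 0.091837 (working shown to 6 dp, full precision carried).
D = 0.132653² + 0.020408² + 0.081633² + 0.091837² + 0.479592² + 0.102041² + 0.091837² = 0.017597 + 0.000416 + 0.006664 + 0.008434 + 0.230008 + 0.010412 + 0.008434 = 0.281966.
So 1 − D = 0.718034, i.e. 0.7180 to 4 decimal places.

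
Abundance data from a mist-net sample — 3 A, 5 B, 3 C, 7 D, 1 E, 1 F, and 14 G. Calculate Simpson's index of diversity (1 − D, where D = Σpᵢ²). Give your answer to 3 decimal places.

0.749

Total N = 3+5+3+7+1+1+14 = 34, so the proportions are 0.08824, 0.14706, 0.08824, 0.20588, 0.02941, 0.02941, 0.41176 (working shown to 5 dp, full precision carried).
D = 0.08824² + 0.14706² + 0.08824² + 0.20588² + 0.02941² + 0.02941² + 0.41176² = 0.00779 + 0.02163 + 0.00779 + 0.04239 + 0.00087 + 0.00087 + 0.16955 = 0.25087.
So 1 − D = 0.74913, i.e. 0.749 to 3 decimal places.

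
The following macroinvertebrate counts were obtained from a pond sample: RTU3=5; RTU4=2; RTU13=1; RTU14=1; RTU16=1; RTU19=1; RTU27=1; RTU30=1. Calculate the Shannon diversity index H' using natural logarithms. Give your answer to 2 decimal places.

1.84

Total N = 5+2+1+1+1+1+1+1 = 13, so the proportions are 0.3846, 0.1538, 0.0769, 0.0769, 0.0769, 0.0769, 0.0769, 0.0769 (working shown to 4 dp, full precision carried).
Each pᵢ ln pᵢ term: 0.3846×(-0.9555)=-0.3675, 0.1538×(-1.8718)=-0.2880, 0.0769×(-2.5649)=-0.1973, 0.0769×(-2.5649)=-0.1973, 0.0769×(-2.5649)=-0.1973, 0.0769×(-2.5649)=-0.1973, 0.0769×(-2.5649)=-0.1973, 0.0769×(-2.5649)=-0.1973.
Sum = -1.8393, so H' = 1.84.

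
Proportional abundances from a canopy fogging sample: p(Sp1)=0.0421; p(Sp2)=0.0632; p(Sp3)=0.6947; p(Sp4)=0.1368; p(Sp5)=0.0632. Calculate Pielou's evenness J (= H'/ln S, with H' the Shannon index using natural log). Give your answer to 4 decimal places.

0.6261

H' = −Σ pᵢ ln pᵢ = −((-0.133360) + (-0.174524) + (-0.253062) + (-0.272127) + (-0.174524)) = 1.007597 (working shown to 6 dp, full precision carried).
With S = 5 species, ln S = 1.609438, so J = 1.007597/1.609438 = 0.626055, i.e. 0.6261 to 4 decimal places.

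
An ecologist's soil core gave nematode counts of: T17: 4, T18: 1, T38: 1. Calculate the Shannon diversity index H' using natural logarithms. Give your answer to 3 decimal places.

0.868

Total N = 4+1+1 = 6, so the proportions are 0.66667, 0.16667, 0.16667 (working shown to 5 dp, full precision carried).
Each pᵢ ln pᵢ term: 0.66667×(-0.40547)=-0.27031, 0.16667×(-1.79176)=-0.29863, 0.16667×(-1.79176)=-0.29863.
Sum = -0.86756, so H' = 0.868.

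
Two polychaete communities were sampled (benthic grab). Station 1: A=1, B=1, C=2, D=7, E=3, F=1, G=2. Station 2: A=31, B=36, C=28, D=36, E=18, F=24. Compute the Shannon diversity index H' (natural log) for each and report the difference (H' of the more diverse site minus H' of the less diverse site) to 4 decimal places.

Station 1: N=17, proportions 0.058824, 0.058824, 0.117647, 0.411765, 0.176471, 0.058824, 0.117647, giving H' = 1.674990 (working shown to 6 dp, full precision carried).
Station 2: N=173, proportions 0.179191, 0.208092, 0.16185, 0.208092, 0.104046, 0.138728, giving H' = 1.765611.
Difference = |1.674990 − 1.765611| = 0.090621, i.e. 0.0906 to 4 decimal places.

0.0906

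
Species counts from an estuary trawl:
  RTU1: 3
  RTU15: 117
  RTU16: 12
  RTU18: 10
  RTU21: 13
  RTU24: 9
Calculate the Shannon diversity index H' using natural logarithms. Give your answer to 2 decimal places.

Total N = 3+117+12+10+13+9 = 164, so the proportions are 0.0183, 0.7134, 0.0732, 0.061, 0.0793, 0.0549 (working shown to 4 dp, full precision carried).
Each pᵢ ln pᵢ term: 0.0183×(-4.0013)=-0.0732, 0.7134×(-0.3377)=-0.2409, 0.0732×(-2.6150)=-0.1913, 0.061×(-2.7973)=-0.1706, 0.0793×(-2.5349)=-0.2009, 0.0549×(-2.9026)=-0.1593.
Sum = -1.0362, so H' = 1.04.

1.04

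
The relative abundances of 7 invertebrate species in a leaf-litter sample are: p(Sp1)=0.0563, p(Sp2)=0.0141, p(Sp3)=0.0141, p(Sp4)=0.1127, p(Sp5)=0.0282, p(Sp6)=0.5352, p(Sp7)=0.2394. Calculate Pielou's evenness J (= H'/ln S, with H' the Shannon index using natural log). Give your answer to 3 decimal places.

H' = −Σ pᵢ ln pᵢ = −((-0.16198) + (-0.06009) + (-0.06009) + (-0.24603) + (-0.10063) + (-0.33456) + (-0.34225)) = 1.30562 (working shown to 5 dp, full precision carried).
With S = 7 species, ln S = 1.94591, so J = 1.30562/1.94591 = 0.67096, i.e. 0.671 to 3 decimal places.

0.671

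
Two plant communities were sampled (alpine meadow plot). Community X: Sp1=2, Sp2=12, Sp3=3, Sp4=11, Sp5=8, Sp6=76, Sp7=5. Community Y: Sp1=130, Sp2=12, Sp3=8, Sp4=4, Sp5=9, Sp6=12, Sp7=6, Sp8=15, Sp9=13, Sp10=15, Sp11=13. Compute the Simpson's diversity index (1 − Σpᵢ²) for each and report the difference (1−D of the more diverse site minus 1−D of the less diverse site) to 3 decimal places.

0.125

Community X: N=117, proportions 0.01709, 0.10256, 0.02564, 0.09402, 0.06838, 0.64957, 0.04274, giving 1−D = 0.55125 (working shown to 5 dp, full precision carried).
Community Y: N=237, proportions 0.54852, 0.05063, 0.03376, 0.01688, 0.03797, 0.05063, 0.02532, 0.06329, 0.05485, 0.06329, 0.05485, giving 1−D = 0.67646.
Difference = |0.55125 − 0.67646| = 0.12521, i.e. 0.125 to 3 decimal places.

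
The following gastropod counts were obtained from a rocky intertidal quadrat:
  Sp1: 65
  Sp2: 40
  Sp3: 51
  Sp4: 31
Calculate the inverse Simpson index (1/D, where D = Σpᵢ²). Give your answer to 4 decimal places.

3.7253

Total N = 65+40+51+31 = 187, so the proportions are 0.34759358, 0.21390374, 0.27272727, 0.1657754 (working shown to 8 dp, full precision carried).
D = 0.34759358² + 0.21390374² + 0.27272727² + 0.1657754² = 0.12082130 + 0.04575481 + 0.07438017 + 0.02748148 = 0.26843776.
So 1/D = 3.725258, i.e. 3.7253 to 4 decimal places.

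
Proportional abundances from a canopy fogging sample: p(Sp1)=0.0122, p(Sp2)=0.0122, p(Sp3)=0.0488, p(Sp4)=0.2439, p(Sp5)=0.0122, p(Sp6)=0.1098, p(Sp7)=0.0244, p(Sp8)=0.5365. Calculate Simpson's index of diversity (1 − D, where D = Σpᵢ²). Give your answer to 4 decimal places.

D = 0.0122² + 0.0122² + 0.0488² + 0.2439² + 0.0122² + 0.1098² + 0.0244² + 0.5365² = 0.000149 + 0.000149 + 0.002381 + 0.059487 + 0.000149 + 0.012056 + 0.000595 + 0.287832 = 0.362799 (working shown to 6 dp, full precision carried).
So 1 − D = 0.637201, i.e. 0.6372 to 4 decimal places.

0.6372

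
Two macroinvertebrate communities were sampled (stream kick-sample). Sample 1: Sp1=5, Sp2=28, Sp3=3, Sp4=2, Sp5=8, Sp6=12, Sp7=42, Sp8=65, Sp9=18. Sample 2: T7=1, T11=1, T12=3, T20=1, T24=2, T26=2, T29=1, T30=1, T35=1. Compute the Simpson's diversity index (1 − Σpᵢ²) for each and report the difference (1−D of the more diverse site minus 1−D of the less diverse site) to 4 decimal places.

Sample 1: N=183, proportions 0.027322, 0.153005, 0.016393, 0.010929, 0.043716, 0.065574, 0.229508, 0.355191, 0.098361, giving 1−D = 0.780734 (working shown to 6 dp, full precision carried).
Sample 2: N=13, proportions 0.076923, 0.076923, 0.230769, 0.076923, 0.153846, 0.153846, 0.076923, 0.076923, 0.076923, giving 1−D = 0.863905.
Difference = |0.780734 − 0.863905| = 0.083171, i.e. 0.0832 to 4 decimal places.

0.0832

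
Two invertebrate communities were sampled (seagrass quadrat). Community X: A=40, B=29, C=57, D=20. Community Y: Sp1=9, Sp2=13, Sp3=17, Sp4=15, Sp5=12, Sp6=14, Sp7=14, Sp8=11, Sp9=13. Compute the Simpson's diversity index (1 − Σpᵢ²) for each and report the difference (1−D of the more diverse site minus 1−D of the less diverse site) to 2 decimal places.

Community X: N=146, proportions 0.274, 0.1986, 0.3904, 0.137, giving 1−D = 0.7143 (working shown to 4 dp, full precision carried).
Community Y: N=118, proportions 0.0763, 0.1102, 0.1441, 0.1271, 0.1017, 0.1186, 0.1186, 0.0932, 0.1102, giving 1−D = 0.8858.
Difference = |0.7143 − 0.8858| = 0.1715, i.e. 0.17 to 2 decimal places.

0.17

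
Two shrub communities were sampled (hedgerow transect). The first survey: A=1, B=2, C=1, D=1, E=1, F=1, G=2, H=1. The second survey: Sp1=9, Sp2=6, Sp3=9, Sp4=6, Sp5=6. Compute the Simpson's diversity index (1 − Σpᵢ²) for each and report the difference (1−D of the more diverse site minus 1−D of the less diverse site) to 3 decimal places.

0.068

The first survey: N=10, proportions 0.1, 0.2, 0.1, 0.1, 0.1, 0.1, 0.2, 0.1, giving 1−D = 0.86000 (working shown to 5 dp, full precision carried).
The second survey: N=36, proportions 0.25, 0.16667, 0.25, 0.16667, 0.16667, giving 1−D = 0.79167.
Difference = |0.86000 − 0.79167| = 0.06833, i.e. 0.068 to 3 decimal places.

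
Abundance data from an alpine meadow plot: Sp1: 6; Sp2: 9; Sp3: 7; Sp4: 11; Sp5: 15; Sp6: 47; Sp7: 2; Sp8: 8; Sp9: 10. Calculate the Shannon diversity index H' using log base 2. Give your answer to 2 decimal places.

Total N = 6+9+7+11+15+47+2+8+10 = 115, so the proportions are 0.0522, 0.0783, 0.0609, 0.0957, 0.1304, 0.4087, 0.0174, 0.0696, 0.087 (working shown to 4 dp, full precision carried).
Each pᵢ log₂ pᵢ term: 0.0522×(-4.2605)=-0.2223, 0.0783×(-3.6756)=-0.2877, 0.0609×(-4.0381)=-0.2458, 0.0957×(-3.3861)=-0.3239, 0.1304×(-2.9386)=-0.3833, 0.4087×(-1.2909)=-0.5276, 0.0174×(-5.8455)=-0.1017, 0.0696×(-3.8455)=-0.2675, 0.087×(-3.5236)=-0.3064.
Sum = -2.6661, so H' = 2.67.

2.67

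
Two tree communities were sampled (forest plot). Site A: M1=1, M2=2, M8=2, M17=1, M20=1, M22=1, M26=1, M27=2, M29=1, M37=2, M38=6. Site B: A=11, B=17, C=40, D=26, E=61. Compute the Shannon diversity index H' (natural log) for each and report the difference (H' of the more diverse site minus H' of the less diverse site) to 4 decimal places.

Site A: N=20, proportions 0.05, 0.1, 0.1, 0.05, 0.05, 0.05, 0.05, 0.1, 0.05, 0.1, 0.3, giving H' = 2.1809456 (working shown to 7 dp, full precision carried).
Site B: N=155, proportions 0.0709677, 0.1096774, 0.2580645, 0.1677419, 0.3935484, giving H' = 1.4461963.
Difference = |2.1809456 − 1.4461963| = 0.7347493, i.e. 0.7347 to 4 decimal places.

0.7347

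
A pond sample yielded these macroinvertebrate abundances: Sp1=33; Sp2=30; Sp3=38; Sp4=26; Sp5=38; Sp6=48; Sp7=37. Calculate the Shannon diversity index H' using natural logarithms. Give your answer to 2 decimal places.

Total N = 33+30+38+26+38+48+37 = 250, so the proportions are 0.132, 0.12, 0.152, 0.104, 0.152, 0.192, 0.148 (working shown to 4 dp, full precision carried).
Each pᵢ ln pᵢ term: 0.132×(-2.0250)=-0.2673, 0.12×(-2.1203)=-0.2544, 0.152×(-1.8839)=-0.2863, 0.104×(-2.2634)=-0.2354, 0.152×(-1.8839)=-0.2863, 0.192×(-1.6503)=-0.3168, 0.148×(-1.9105)=-0.2828.
Sum = -1.9294, so H' = 1.93.

1.93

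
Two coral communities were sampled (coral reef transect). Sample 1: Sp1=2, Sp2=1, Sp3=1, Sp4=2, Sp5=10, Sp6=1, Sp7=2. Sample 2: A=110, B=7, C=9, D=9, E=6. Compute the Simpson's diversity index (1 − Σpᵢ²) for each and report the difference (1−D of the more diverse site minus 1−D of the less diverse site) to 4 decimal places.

Sample 1: N=19, proportions 0.10526316, 0.05263158, 0.05263158, 0.10526316, 0.52631579, 0.05263158, 0.10526316, giving 1−D = 0.68144044 (working shown to 8 dp, full precision carried).
Sample 2: N=141, proportions 0.78014184, 0.04964539, 0.06382979, 0.06382979, 0.04255319, giving 1−D = 0.37895478.
Difference = |0.68144044 − 0.37895478| = 0.30248566, i.e. 0.3025 to 4 decimal places.

0.3025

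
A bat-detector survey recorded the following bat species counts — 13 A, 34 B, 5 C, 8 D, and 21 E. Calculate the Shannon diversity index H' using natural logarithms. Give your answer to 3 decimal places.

1.409

Total N = 13+34+5+8+21 = 81, so the proportions are 0.16049, 0.41975, 0.06173, 0.09877, 0.25926 (working shown to 5 dp, full precision carried).
Each pᵢ ln pᵢ term: 0.16049×(-1.82950)=-0.29362, 0.41975×(-0.86809)=-0.36438, 0.06173×(-2.78501)=-0.17191, 0.09877×(-2.31501)=-0.22864, 0.25926×(-1.34993)=-0.34998.
Sum = -1.40854, so H' = 1.409.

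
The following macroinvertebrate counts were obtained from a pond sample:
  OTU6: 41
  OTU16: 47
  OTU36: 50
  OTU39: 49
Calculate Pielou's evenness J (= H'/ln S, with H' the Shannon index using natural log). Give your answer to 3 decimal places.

0.998

Total N = 41+47+50+49 = 187, so the proportions are 0.21925, 0.25134, 0.26738, 0.26203 (working shown to 5 dp, full precision carried).
H' = −Σ pᵢ ln pᵢ = −((-0.33272) + (-0.34709) + (-0.35270) + (-0.35094)) = 1.38344.
With S = 4 species, ln S = 1.38629, so J = 1.38344/1.38629 = 0.99794, i.e. 0.998 to 3 decimal places.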